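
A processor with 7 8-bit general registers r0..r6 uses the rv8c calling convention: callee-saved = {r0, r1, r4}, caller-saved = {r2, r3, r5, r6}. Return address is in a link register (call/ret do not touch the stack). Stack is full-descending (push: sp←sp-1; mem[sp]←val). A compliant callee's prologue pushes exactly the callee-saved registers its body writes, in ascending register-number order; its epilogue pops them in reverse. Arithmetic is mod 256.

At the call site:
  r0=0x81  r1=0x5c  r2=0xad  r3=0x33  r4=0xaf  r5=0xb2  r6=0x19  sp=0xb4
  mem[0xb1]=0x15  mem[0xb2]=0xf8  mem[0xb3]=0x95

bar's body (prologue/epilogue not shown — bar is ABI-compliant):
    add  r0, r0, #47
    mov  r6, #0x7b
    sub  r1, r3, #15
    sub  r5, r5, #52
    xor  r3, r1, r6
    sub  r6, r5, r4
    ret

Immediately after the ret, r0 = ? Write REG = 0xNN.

REG = 0x81

prologue: push r0 -> mem[0xb3]=0x81, sp=0xb3
prologue: push r1 -> mem[0xb2]=0x5c, sp=0xb2
body[0] add  r0, r0, #47 -> r0=0xb0
body[1] mov  r6, #0x7b -> r6=0x7b
body[2] sub  r1, r3, #15 -> r1=0x24
body[3] sub  r5, r5, #52 -> r5=0x7e
body[4] xor  r3, r1, r6 -> r3=0x5f
body[5] sub  r6, r5, r4 -> r6=0xcf
epilogue: pop r1=0x5c, sp=0xb3
epilogue: pop r0=0x81, sp=0xb4
r0 is callee-saved -> restored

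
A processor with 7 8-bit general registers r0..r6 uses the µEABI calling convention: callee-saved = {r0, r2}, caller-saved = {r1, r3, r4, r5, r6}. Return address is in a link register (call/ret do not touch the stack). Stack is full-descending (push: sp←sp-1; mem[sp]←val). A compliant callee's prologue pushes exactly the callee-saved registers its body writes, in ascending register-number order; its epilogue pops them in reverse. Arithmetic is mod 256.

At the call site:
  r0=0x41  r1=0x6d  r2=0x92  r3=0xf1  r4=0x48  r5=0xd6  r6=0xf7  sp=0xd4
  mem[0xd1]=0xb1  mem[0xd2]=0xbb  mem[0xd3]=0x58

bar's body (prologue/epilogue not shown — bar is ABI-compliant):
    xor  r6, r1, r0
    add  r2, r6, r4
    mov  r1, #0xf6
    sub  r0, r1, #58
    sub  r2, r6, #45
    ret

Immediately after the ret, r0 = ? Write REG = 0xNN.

prologue: push r0 -> mem[0xd3]=0x41, sp=0xd3
prologue: push r2 -> mem[0xd2]=0x92, sp=0xd2
body[0] xor  r6, r1, r0 -> r6=0x2c
body[1] add  r2, r6, r4 -> r2=0x74
body[2] mov  r1, #0xf6 -> r1=0xf6
body[3] sub  r0, r1, #58 -> r0=0xbc
body[4] sub  r2, r6, #45 -> r2=0xff
epilogue: pop r2=0x92, sp=0xd3
epilogue: pop r0=0x41, sp=0xd4
r0 is callee-saved -> restored

REG = 0x41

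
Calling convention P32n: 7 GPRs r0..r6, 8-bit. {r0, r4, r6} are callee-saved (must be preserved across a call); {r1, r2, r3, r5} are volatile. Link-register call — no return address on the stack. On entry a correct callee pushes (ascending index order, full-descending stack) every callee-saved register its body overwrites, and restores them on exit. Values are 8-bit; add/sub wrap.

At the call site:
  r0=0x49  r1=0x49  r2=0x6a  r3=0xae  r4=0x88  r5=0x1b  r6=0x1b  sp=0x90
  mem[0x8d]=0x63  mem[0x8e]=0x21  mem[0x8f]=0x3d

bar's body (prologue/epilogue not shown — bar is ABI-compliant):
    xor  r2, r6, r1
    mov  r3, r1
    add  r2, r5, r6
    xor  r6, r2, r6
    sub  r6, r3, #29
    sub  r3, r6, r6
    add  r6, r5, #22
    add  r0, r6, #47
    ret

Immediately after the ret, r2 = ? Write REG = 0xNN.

prologue: push r0 -> mem[0x8f]=0x49, sp=0x8f
prologue: push r6 -> mem[0x8e]=0x1b, sp=0x8e
body[0] xor  r2, r6, r1 -> r2=0x52
body[1] mov  r3, r1 -> r3=0x49
body[2] add  r2, r5, r6 -> r2=0x36
body[3] xor  r6, r2, r6 -> r6=0x2d
body[4] sub  r6, r3, #29 -> r6=0x2c
body[5] sub  r3, r6, r6 -> r3=0x00
body[6] add  r6, r5, #22 -> r6=0x31
body[7] add  r0, r6, #47 -> r0=0x60
epilogue: pop r6=0x1b, sp=0x8f
epilogue: pop r0=0x49, sp=0x90
r2 is caller-saved -> body value

REG = 0x36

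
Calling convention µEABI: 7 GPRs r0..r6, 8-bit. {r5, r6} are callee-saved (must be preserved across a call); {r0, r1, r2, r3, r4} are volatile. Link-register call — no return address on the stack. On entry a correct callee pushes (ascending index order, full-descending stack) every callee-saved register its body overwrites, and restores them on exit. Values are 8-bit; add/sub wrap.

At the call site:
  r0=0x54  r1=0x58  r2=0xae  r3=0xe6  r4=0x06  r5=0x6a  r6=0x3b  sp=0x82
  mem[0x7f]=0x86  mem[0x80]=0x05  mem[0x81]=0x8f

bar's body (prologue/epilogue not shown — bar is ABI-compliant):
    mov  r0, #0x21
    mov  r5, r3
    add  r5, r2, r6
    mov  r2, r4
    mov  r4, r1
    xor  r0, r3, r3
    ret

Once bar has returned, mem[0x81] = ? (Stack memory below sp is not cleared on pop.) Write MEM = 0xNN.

MEM = 0x6a

prologue: push r5 → mem[0x81]=0x6a, sp=0x81
body[0] mov  r0, #0x21 → r0=0x21
body[1] mov  r5, r3 → r5=0xe6
body[2] add  r5, r2, r6 → r5=0xe9
body[3] mov  r2, r4 → r2=0x06
body[4] mov  r4, r1 → r4=0x58
body[5] xor  r0, r3, r3 → r0=0x00
epilogue: pop r5=0x6a, sp=0x82
prologue pushed ['r5'] at ['0x81']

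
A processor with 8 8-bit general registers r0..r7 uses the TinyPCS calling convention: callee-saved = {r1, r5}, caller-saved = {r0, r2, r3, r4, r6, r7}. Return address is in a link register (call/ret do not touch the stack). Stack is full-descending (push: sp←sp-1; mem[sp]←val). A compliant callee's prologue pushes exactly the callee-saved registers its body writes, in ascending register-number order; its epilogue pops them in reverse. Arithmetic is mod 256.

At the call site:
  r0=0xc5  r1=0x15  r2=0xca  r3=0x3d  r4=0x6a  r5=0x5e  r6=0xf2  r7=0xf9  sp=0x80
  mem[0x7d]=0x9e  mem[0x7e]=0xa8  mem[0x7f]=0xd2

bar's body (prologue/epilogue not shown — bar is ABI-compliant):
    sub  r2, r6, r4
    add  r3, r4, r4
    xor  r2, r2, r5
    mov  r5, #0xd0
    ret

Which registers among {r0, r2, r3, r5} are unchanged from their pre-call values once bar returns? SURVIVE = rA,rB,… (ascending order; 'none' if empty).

prologue: push r5 -> mem[0x7f]=0x5e, sp=0x7f
body[0] sub  r2, r6, r4 -> r2=0x88
body[1] add  r3, r4, r4 -> r3=0xd4
body[2] xor  r2, r2, r5 -> r2=0xd6
body[3] mov  r5, #0xd0 -> r5=0xd0
epilogue: pop r5=0x5e, sp=0x80
r0: caller-saved, written=False
r2: caller-saved, written=True
r3: caller-saved, written=True
r5: callee-saved, written=True

SURVIVE = r0,r5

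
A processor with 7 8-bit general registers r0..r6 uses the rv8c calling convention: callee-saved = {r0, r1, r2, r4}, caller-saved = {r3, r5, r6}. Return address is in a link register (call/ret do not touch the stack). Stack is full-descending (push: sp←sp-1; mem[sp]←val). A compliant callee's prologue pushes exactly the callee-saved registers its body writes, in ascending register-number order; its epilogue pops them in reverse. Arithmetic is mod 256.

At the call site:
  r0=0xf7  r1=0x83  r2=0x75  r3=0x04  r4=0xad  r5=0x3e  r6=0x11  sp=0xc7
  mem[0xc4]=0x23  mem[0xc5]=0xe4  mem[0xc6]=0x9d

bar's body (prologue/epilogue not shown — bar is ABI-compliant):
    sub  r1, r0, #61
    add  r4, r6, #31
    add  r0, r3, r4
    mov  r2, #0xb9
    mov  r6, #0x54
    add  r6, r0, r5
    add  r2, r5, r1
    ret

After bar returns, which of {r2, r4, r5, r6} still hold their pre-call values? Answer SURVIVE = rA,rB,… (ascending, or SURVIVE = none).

SURVIVE = r2,r4,r5

prologue: push r0 → mem[0xc6]=0xf7, sp=0xc6
prologue: push r1 → mem[0xc5]=0x83, sp=0xc5
prologue: push r2 → mem[0xc4]=0x75, sp=0xc4
prologue: push r4 → mem[0xc3]=0xad, sp=0xc3
body[0] sub  r1, r0, #61 → r1=0xba
body[1] add  r4, r6, #31 → r4=0x30
body[2] add  r0, r3, r4 → r0=0x34
body[3] mov  r2, #0xb9 → r2=0xb9
body[4] mov  r6, #0x54 → r6=0x54
body[5] add  r6, r0, r5 → r6=0x72
body[6] add  r2, r5, r1 → r2=0xf8
epilogue: pop r4=0xad, sp=0xc4
epilogue: pop r2=0x75, sp=0xc5
epilogue: pop r1=0x83, sp=0xc6
epilogue: pop r0=0xf7, sp=0xc7
r2: callee-saved, written=True
r4: callee-saved, written=True
r5: caller-saved, written=False
r6: caller-saved, written=True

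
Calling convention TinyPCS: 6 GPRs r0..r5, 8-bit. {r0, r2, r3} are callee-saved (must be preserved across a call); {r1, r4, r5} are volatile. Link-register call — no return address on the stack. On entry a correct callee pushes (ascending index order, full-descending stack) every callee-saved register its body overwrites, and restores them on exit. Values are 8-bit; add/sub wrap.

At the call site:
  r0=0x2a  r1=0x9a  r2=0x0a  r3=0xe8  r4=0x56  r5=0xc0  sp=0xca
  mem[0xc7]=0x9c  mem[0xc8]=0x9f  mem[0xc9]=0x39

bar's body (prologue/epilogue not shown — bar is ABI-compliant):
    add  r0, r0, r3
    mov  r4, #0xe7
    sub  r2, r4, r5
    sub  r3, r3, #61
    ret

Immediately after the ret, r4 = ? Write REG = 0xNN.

REG = 0xe7

prologue: push r0 -> mem[0xc9]=0x2a, sp=0xc9
prologue: push r2 -> mem[0xc8]=0x0a, sp=0xc8
prologue: push r3 -> mem[0xc7]=0xe8, sp=0xc7
body[0] add  r0, r0, r3 -> r0=0x12
body[1] mov  r4, #0xe7 -> r4=0xe7
body[2] sub  r2, r4, r5 -> r2=0x27
body[3] sub  r3, r3, #61 -> r3=0xab
epilogue: pop r3=0xe8, sp=0xc8
epilogue: pop r2=0x0a, sp=0xc9
epilogue: pop r0=0x2a, sp=0xca
r4 is caller-saved -> body value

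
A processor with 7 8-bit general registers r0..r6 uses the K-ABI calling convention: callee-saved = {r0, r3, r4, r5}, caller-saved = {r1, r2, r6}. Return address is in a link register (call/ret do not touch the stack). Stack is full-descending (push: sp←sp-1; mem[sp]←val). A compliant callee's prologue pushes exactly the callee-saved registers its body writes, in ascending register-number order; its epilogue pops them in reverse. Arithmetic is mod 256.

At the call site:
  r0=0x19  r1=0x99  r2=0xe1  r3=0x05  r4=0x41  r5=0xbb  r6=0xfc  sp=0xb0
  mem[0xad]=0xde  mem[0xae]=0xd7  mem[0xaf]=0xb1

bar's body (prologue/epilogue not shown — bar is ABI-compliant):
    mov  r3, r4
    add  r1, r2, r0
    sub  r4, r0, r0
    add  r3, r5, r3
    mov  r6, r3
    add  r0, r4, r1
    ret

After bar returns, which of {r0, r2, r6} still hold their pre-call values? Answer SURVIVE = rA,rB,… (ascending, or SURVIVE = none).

prologue: push r0 -> mem[0xaf]=0x19, sp=0xaf
prologue: push r3 -> mem[0xae]=0x05, sp=0xae
prologue: push r4 -> mem[0xad]=0x41, sp=0xad
body[0] mov  r3, r4 -> r3=0x41
body[1] add  r1, r2, r0 -> r1=0xfa
body[2] sub  r4, r0, r0 -> r4=0x00
body[3] add  r3, r5, r3 -> r3=0xfc
body[4] mov  r6, r3 -> r6=0xfc
body[5] add  r0, r4, r1 -> r0=0xfa
epilogue: pop r4=0x41, sp=0xae
epilogue: pop r3=0x05, sp=0xaf
epilogue: pop r0=0x19, sp=0xb0
r0: callee-saved, written=True
r2: caller-saved, written=False
r6: caller-saved, written=True

SURVIVE = r0,r2,r6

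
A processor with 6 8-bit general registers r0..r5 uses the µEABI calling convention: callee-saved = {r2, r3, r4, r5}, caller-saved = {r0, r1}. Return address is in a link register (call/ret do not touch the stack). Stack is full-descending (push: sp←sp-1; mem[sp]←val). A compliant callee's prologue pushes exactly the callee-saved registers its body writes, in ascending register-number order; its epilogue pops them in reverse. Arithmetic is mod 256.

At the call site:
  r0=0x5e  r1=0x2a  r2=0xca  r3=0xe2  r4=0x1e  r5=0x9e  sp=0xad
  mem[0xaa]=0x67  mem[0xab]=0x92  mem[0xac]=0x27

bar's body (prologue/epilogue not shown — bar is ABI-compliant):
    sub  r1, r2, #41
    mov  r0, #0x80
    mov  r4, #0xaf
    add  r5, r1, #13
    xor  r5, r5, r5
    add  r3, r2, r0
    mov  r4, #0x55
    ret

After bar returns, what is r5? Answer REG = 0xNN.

REG = 0x9e

prologue: push r3 → mem[0xac]=0xe2, sp=0xac
prologue: push r4 → mem[0xab]=0x1e, sp=0xab
prologue: push r5 → mem[0xaa]=0x9e, sp=0xaa
body[0] sub  r1, r2, #41 → r1=0xa1
body[1] mov  r0, #0x80 → r0=0x80
body[2] mov  r4, #0xaf → r4=0xaf
body[3] add  r5, r1, #13 → r5=0xae
body[4] xor  r5, r5, r5 → r5=0x00
body[5] add  r3, r2, r0 → r3=0x4a
body[6] mov  r4, #0x55 → r4=0x55
epilogue: pop r5=0x9e, sp=0xab
epilogue: pop r4=0x1e, sp=0xac
epilogue: pop r3=0xe2, sp=0xad
r5 is callee-saved → restored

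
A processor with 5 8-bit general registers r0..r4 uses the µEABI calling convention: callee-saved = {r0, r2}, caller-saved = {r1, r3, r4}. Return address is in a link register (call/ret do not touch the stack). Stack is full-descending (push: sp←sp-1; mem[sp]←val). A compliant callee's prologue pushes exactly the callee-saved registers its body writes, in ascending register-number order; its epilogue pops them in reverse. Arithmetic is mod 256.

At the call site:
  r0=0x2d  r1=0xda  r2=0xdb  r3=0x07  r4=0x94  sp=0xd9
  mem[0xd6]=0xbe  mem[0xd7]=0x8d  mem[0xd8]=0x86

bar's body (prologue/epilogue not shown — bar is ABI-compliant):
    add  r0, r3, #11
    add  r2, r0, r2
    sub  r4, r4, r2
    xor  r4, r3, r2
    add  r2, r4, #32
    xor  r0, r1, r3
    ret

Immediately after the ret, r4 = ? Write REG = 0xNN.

prologue: push r0 -> mem[0xd8]=0x2d, sp=0xd8
prologue: push r2 -> mem[0xd7]=0xdb, sp=0xd7
body[0] add  r0, r3, #11 -> r0=0x12
body[1] add  r2, r0, r2 -> r2=0xed
body[2] sub  r4, r4, r2 -> r4=0xa7
body[3] xor  r4, r3, r2 -> r4=0xea
body[4] add  r2, r4, #32 -> r2=0x0a
body[5] xor  r0, r1, r3 -> r0=0xdd
epilogue: pop r2=0xdb, sp=0xd8
epilogue: pop r0=0x2d, sp=0xd9
r4 is caller-saved -> body value

REG = 0xea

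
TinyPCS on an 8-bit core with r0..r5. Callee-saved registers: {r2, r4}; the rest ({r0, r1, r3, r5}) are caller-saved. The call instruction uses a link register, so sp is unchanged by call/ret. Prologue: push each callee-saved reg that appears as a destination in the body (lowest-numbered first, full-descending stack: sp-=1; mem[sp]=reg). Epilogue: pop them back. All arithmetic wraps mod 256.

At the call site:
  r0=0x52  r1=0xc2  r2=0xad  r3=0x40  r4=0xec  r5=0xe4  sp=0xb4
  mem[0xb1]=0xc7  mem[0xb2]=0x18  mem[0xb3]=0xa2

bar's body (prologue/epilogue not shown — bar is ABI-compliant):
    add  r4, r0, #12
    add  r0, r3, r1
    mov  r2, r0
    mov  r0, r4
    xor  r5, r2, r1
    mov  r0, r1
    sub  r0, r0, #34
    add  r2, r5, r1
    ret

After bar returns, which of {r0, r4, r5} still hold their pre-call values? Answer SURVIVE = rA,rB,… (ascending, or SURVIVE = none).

SURVIVE = r4

prologue: push r2 → mem[0xb3]=0xad, sp=0xb3
prologue: push r4 → mem[0xb2]=0xec, sp=0xb2
body[0] add  r4, r0, #12 → r4=0x5e
body[1] add  r0, r3, r1 → r0=0x02
body[2] mov  r2, r0 → r2=0x02
body[3] mov  r0, r4 → r0=0x5e
body[4] xor  r5, r2, r1 → r5=0xc0
body[5] mov  r0, r1 → r0=0xc2
body[6] sub  r0, r0, #34 → r0=0xa0
body[7] add  r2, r5, r1 → r2=0x82
epilogue: pop r4=0xec, sp=0xb3
epilogue: pop r2=0xad, sp=0xb4
r0: caller-saved, written=True
r4: callee-saved, written=True
r5: caller-saved, written=True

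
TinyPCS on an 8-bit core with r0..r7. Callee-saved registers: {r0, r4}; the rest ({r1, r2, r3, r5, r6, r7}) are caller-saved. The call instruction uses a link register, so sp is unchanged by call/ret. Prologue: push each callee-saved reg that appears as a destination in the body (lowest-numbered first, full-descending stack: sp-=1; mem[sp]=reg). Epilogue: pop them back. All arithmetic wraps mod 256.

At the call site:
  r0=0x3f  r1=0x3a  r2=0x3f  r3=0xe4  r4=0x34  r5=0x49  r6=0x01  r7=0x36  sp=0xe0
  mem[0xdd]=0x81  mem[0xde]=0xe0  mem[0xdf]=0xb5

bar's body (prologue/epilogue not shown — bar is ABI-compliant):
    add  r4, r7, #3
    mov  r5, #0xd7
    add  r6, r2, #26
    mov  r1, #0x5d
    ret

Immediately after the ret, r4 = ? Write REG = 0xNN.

REG = 0x34

prologue: push r4 -> mem[0xdf]=0x34, sp=0xdf
body[0] add  r4, r7, #3 -> r4=0x39
body[1] mov  r5, #0xd7 -> r5=0xd7
body[2] add  r6, r2, #26 -> r6=0x59
body[3] mov  r1, #0x5d -> r1=0x5d
epilogue: pop r4=0x34, sp=0xe0
r4 is callee-saved -> restored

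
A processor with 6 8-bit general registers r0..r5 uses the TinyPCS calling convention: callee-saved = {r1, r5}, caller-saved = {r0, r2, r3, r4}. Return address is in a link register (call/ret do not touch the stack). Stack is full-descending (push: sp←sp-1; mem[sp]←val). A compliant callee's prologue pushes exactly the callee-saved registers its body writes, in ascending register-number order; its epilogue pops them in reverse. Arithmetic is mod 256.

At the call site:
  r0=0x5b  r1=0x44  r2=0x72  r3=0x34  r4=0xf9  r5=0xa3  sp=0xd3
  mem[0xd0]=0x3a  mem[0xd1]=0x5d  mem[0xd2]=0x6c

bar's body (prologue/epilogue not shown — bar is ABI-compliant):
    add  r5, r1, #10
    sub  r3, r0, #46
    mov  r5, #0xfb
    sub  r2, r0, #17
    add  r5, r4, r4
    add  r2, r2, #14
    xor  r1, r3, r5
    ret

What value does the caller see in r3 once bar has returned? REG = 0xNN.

prologue: push r1 → mem[0xd2]=0x44, sp=0xd2
prologue: push r5 → mem[0xd1]=0xa3, sp=0xd1
body[0] add  r5, r1, #10 → r5=0x4e
body[1] sub  r3, r0, #46 → r3=0x2d
body[2] mov  r5, #0xfb → r5=0xfb
body[3] sub  r2, r0, #17 → r2=0x4a
body[4] add  r5, r4, r4 → r5=0xf2
body[5] add  r2, r2, #14 → r2=0x58
body[6] xor  r1, r3, r5 → r1=0xdf
epilogue: pop r5=0xa3, sp=0xd2
epilogue: pop r1=0x44, sp=0xd3
r3 is caller-saved → body value

REG = 0x2d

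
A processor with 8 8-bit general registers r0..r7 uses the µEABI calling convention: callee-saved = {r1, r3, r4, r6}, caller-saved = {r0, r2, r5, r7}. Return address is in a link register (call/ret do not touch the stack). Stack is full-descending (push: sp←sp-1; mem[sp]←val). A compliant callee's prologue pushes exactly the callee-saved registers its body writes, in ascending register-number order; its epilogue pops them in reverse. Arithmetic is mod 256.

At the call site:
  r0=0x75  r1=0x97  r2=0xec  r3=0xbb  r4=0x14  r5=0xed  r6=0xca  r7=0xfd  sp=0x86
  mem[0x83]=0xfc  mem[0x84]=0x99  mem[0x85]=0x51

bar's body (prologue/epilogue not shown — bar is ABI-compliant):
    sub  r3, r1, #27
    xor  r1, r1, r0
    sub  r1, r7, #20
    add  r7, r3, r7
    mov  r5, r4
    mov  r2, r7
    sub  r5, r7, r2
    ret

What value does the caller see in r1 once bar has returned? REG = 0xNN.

prologue: push r1 → mem[0x85]=0x97, sp=0x85
prologue: push r3 → mem[0x84]=0xbb, sp=0x84
body[0] sub  r3, r1, #27 → r3=0x7c
body[1] xor  r1, r1, r0 → r1=0xe2
body[2] sub  r1, r7, #20 → r1=0xe9
body[3] add  r7, r3, r7 → r7=0x79
body[4] mov  r5, r4 → r5=0x14
body[5] mov  r2, r7 → r2=0x79
body[6] sub  r5, r7, r2 → r5=0x00
epilogue: pop r3=0xbb, sp=0x85
epilogue: pop r1=0x97, sp=0x86
r1 is callee-saved → restored

REG = 0x97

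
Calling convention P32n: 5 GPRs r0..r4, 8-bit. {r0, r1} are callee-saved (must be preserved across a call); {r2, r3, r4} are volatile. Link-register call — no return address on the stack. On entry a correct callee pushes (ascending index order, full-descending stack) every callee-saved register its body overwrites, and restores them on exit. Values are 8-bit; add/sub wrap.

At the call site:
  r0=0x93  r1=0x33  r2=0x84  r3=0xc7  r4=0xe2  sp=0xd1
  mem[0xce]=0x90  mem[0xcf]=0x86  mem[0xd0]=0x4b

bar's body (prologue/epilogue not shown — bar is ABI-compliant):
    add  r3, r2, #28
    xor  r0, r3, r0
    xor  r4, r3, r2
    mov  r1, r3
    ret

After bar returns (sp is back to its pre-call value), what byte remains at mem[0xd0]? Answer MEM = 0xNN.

MEM = 0x93

prologue: push r0 -> mem[0xd0]=0x93, sp=0xd0
prologue: push r1 -> mem[0xcf]=0x33, sp=0xcf
body[0] add  r3, r2, #28 -> r3=0xa0
body[1] xor  r0, r3, r0 -> r0=0x33
body[2] xor  r4, r3, r2 -> r4=0x24
body[3] mov  r1, r3 -> r1=0xa0
epilogue: pop r1=0x33, sp=0xd0
epilogue: pop r0=0x93, sp=0xd1
prologue pushed ['r0', 'r1'] at ['0xd0', '0xcf']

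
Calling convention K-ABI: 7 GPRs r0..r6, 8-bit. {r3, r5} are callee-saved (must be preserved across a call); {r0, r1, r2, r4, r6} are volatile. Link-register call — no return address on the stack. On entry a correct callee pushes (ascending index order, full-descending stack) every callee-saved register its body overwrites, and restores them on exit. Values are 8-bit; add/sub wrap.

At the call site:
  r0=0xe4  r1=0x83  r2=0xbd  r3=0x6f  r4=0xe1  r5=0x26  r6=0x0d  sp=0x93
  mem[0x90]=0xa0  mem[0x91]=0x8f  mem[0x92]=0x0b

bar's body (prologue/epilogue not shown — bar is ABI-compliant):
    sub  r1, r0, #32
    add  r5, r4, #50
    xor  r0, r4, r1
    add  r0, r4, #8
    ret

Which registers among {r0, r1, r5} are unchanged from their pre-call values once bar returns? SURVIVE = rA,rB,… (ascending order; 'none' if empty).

SURVIVE = r5

prologue: push r5 → mem[0x92]=0x26, sp=0x92
body[0] sub  r1, r0, #32 → r1=0xc4
body[1] add  r5, r4, #50 → r5=0x13
body[2] xor  r0, r4, r1 → r0=0x25
body[3] add  r0, r4, #8 → r0=0xe9
epilogue: pop r5=0x26, sp=0x93
r0: caller-saved, written=True
r1: caller-saved, written=True
r5: callee-saved, written=True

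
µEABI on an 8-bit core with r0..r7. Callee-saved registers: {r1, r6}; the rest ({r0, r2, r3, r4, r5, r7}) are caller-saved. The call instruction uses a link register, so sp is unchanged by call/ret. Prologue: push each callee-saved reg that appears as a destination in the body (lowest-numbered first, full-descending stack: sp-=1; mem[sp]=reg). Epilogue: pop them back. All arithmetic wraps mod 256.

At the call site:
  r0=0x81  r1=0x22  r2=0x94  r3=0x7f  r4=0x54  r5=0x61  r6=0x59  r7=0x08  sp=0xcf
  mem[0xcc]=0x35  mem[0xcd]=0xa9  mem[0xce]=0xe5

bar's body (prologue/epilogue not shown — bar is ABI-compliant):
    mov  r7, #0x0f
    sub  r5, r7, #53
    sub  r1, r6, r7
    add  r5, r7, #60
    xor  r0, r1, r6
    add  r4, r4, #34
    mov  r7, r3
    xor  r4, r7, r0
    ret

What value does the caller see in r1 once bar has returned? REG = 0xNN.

REG = 0x22

prologue: push r1 -> mem[0xce]=0x22, sp=0xce
body[0] mov  r7, #0x0f -> r7=0x0f
body[1] sub  r5, r7, #53 -> r5=0xda
body[2] sub  r1, r6, r7 -> r1=0x4a
body[3] add  r5, r7, #60 -> r5=0x4b
body[4] xor  r0, r1, r6 -> r0=0x13
body[5] add  r4, r4, #34 -> r4=0x76
body[6] mov  r7, r3 -> r7=0x7f
body[7] xor  r4, r7, r0 -> r4=0x6c
epilogue: pop r1=0x22, sp=0xcf
r1 is callee-saved -> restored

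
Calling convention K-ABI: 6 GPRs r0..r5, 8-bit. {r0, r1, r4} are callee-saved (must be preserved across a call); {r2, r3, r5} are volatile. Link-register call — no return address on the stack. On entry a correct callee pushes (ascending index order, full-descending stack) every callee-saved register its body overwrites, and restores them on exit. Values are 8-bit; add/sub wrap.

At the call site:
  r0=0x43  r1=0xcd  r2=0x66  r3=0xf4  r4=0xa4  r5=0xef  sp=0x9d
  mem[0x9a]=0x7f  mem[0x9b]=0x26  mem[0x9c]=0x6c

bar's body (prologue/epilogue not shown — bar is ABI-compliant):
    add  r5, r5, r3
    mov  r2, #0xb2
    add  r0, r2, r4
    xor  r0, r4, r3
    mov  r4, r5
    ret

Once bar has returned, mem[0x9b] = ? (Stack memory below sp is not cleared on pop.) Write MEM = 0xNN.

prologue: push r0 -> mem[0x9c]=0x43, sp=0x9c
prologue: push r4 -> mem[0x9b]=0xa4, sp=0x9b
body[0] add  r5, r5, r3 -> r5=0xe3
body[1] mov  r2, #0xb2 -> r2=0xb2
body[2] add  r0, r2, r4 -> r0=0x56
body[3] xor  r0, r4, r3 -> r0=0x50
body[4] mov  r4, r5 -> r4=0xe3
epilogue: pop r4=0xa4, sp=0x9c
epilogue: pop r0=0x43, sp=0x9d
prologue pushed ['r0', 'r4'] at ['0x9c', '0x9b']

MEM = 0xa4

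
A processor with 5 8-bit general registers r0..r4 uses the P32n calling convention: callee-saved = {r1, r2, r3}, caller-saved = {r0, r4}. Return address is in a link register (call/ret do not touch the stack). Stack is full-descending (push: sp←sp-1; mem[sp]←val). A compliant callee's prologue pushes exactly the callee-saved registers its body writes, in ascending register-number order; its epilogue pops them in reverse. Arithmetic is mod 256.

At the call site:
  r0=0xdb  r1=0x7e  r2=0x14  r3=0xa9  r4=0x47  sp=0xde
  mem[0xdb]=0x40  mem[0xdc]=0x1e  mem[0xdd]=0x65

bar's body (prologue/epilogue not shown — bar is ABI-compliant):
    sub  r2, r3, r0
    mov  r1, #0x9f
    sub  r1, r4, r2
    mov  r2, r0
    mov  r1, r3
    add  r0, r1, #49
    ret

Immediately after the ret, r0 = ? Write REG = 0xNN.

prologue: push r1 -> mem[0xdd]=0x7e, sp=0xdd
prologue: push r2 -> mem[0xdc]=0x14, sp=0xdc
body[0] sub  r2, r3, r0 -> r2=0xce
body[1] mov  r1, #0x9f -> r1=0x9f
body[2] sub  r1, r4, r2 -> r1=0x79
body[3] mov  r2, r0 -> r2=0xdb
body[4] mov  r1, r3 -> r1=0xa9
body[5] add  r0, r1, #49 -> r0=0xda
epilogue: pop r2=0x14, sp=0xdd
epilogue: pop r1=0x7e, sp=0xde
r0 is caller-saved -> body value

REG = 0xda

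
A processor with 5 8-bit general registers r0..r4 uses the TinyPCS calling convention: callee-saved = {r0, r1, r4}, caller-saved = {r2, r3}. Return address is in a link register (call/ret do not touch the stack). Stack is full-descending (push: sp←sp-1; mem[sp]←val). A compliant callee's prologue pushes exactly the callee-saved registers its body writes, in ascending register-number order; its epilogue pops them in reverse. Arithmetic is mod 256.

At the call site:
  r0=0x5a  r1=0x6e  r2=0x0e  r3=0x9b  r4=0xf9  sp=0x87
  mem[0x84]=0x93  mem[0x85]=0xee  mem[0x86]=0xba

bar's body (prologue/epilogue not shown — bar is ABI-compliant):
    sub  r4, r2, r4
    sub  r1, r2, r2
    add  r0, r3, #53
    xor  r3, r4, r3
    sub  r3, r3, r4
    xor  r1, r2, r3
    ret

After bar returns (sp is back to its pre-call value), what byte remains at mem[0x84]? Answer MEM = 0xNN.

MEM = 0xf9

prologue: push r0 → mem[0x86]=0x5a, sp=0x86
prologue: push r1 → mem[0x85]=0x6e, sp=0x85
prologue: push r4 → mem[0x84]=0xf9, sp=0x84
body[0] sub  r4, r2, r4 → r4=0x15
body[1] sub  r1, r2, r2 → r1=0x00
body[2] add  r0, r3, #53 → r0=0xd0
body[3] xor  r3, r4, r3 → r3=0x8e
body[4] sub  r3, r3, r4 → r3=0x79
body[5] xor  r1, r2, r3 → r1=0x77
epilogue: pop r4=0xf9, sp=0x85
epilogue: pop r1=0x6e, sp=0x86
epilogue: pop r0=0x5a, sp=0x87
prologue pushed ['r0', 'r1', 'r4'] at ['0x86', '0x85', '0x84']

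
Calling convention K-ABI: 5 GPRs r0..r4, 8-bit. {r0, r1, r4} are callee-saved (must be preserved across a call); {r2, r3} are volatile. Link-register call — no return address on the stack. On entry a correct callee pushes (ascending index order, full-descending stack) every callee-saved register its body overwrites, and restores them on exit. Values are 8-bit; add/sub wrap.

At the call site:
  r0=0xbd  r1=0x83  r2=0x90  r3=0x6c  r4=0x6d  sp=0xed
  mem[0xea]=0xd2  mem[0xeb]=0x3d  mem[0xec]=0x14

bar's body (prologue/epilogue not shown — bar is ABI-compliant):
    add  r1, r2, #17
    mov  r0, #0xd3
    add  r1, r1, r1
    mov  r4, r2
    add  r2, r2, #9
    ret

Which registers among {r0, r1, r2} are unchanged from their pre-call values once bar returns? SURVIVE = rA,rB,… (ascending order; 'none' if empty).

prologue: push r0 → mem[0xec]=0xbd, sp=0xec
prologue: push r1 → mem[0xeb]=0x83, sp=0xeb
prologue: push r4 → mem[0xea]=0x6d, sp=0xea
body[0] add  r1, r2, #17 → r1=0xa1
body[1] mov  r0, #0xd3 → r0=0xd3
body[2] add  r1, r1, r1 → r1=0x42
body[3] mov  r4, r2 → r4=0x90
body[4] add  r2, r2, #9 → r2=0x99
epilogue: pop r4=0x6d, sp=0xeb
epilogue: pop r1=0x83, sp=0xec
epilogue: pop r0=0xbd, sp=0xed
r0: callee-saved, written=True
r1: callee-saved, written=True
r2: caller-saved, written=True

SURVIVE = r0,r1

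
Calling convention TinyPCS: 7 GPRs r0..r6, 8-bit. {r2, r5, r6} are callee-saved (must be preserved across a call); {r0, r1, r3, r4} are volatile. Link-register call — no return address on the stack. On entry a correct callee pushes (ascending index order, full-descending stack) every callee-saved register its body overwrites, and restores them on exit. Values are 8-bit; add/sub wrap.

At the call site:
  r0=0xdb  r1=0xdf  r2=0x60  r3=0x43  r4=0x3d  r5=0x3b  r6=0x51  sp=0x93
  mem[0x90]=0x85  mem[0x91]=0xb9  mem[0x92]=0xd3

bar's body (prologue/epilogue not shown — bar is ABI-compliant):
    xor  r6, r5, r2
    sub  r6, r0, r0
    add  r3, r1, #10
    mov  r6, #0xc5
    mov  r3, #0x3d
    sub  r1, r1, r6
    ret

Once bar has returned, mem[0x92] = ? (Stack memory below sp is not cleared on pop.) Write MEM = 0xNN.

MEM = 0x51

prologue: push r6 → mem[0x92]=0x51, sp=0x92
body[0] xor  r6, r5, r2 → r6=0x5b
body[1] sub  r6, r0, r0 → r6=0x00
body[2] add  r3, r1, #10 → r3=0xe9
body[3] mov  r6, #0xc5 → r6=0xc5
body[4] mov  r3, #0x3d → r3=0x3d
body[5] sub  r1, r1, r6 → r1=0x1a
epilogue: pop r6=0x51, sp=0x93
prologue pushed ['r6'] at ['0x92']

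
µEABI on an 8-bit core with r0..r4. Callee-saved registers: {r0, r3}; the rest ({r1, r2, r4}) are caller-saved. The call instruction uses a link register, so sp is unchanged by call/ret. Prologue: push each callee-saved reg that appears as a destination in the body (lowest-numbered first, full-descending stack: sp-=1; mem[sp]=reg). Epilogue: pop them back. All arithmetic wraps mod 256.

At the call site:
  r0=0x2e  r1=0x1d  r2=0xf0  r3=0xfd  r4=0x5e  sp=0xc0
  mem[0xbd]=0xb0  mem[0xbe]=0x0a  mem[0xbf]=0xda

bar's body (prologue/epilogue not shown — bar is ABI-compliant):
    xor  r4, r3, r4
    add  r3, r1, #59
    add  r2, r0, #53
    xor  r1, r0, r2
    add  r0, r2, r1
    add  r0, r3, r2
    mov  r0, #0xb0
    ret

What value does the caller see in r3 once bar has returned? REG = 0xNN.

REG = 0xfd

prologue: push r0 → mem[0xbf]=0x2e, sp=0xbf
prologue: push r3 → mem[0xbe]=0xfd, sp=0xbe
body[0] xor  r4, r3, r4 → r4=0xa3
body[1] add  r3, r1, #59 → r3=0x58
body[2] add  r2, r0, #53 → r2=0x63
body[3] xor  r1, r0, r2 → r1=0x4d
body[4] add  r0, r2, r1 → r0=0xb0
body[5] add  r0, r3, r2 → r0=0xbb
body[6] mov  r0, #0xb0 → r0=0xb0
epilogue: pop r3=0xfd, sp=0xbf
epilogue: pop r0=0x2e, sp=0xc0
r3 is callee-saved → restored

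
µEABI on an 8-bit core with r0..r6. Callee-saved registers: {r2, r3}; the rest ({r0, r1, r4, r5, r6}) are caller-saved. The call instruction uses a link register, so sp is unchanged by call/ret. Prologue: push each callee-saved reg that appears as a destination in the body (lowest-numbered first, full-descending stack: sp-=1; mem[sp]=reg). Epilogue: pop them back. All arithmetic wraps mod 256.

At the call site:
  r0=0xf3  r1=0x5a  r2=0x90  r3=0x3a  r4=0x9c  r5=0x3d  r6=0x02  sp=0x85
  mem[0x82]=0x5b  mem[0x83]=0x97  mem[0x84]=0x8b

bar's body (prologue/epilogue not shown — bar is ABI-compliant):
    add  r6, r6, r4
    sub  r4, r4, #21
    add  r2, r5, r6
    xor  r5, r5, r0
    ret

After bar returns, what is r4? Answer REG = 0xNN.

REG = 0x87

prologue: push r2 → mem[0x84]=0x90, sp=0x84
body[0] add  r6, r6, r4 → r6=0x9e
body[1] sub  r4, r4, #21 → r4=0x87
body[2] add  r2, r5, r6 → r2=0xdb
body[3] xor  r5, r5, r0 → r5=0xce
epilogue: pop r2=0x90, sp=0x85
r4 is caller-saved → body value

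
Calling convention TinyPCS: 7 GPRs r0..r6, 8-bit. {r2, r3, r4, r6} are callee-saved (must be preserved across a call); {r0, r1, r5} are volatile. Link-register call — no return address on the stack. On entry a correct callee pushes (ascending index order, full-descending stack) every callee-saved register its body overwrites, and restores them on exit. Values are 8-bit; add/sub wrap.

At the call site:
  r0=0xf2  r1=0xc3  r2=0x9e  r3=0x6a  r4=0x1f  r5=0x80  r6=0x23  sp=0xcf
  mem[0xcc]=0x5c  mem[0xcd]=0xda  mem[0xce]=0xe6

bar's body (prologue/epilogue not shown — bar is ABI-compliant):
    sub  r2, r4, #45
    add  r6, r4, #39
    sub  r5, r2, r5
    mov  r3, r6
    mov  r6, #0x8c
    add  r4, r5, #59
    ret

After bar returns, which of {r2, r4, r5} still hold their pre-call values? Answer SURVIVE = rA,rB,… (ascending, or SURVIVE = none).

SURVIVE = r2,r4

prologue: push r2 -> mem[0xce]=0x9e, sp=0xce
prologue: push r3 -> mem[0xcd]=0x6a, sp=0xcd
prologue: push r4 -> mem[0xcc]=0x1f, sp=0xcc
prologue: push r6 -> mem[0xcb]=0x23, sp=0xcb
body[0] sub  r2, r4, #45 -> r2=0xf2
body[1] add  r6, r4, #39 -> r6=0x46
body[2] sub  r5, r2, r5 -> r5=0x72
body[3] mov  r3, r6 -> r3=0x46
body[4] mov  r6, #0x8c -> r6=0x8c
body[5] add  r4, r5, #59 -> r4=0xad
epilogue: pop r6=0x23, sp=0xcc
epilogue: pop r4=0x1f, sp=0xcd
epilogue: pop r3=0x6a, sp=0xce
epilogue: pop r2=0x9e, sp=0xcf
r2: callee-saved, written=True
r4: callee-saved, written=True
r5: caller-saved, written=True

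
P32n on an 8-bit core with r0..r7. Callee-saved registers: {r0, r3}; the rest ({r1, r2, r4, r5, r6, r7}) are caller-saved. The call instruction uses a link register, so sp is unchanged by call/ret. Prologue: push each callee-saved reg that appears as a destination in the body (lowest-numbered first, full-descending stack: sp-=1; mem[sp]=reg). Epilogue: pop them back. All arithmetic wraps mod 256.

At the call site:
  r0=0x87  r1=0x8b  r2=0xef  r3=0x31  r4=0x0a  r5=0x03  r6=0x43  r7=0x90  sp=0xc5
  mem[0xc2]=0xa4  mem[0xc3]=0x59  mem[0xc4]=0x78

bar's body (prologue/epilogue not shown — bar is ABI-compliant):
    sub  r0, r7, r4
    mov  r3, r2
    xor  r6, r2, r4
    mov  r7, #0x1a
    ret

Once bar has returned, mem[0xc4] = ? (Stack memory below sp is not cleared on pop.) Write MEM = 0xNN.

prologue: push r0 → mem[0xc4]=0x87, sp=0xc4
prologue: push r3 → mem[0xc3]=0x31, sp=0xc3
body[0] sub  r0, r7, r4 → r0=0x86
body[1] mov  r3, r2 → r3=0xef
body[2] xor  r6, r2, r4 → r6=0xe5
body[3] mov  r7, #0x1a → r7=0x1a
epilogue: pop r3=0x31, sp=0xc4
epilogue: pop r0=0x87, sp=0xc5
prologue pushed ['r0', 'r3'] at ['0xc4', '0xc3']

MEM = 0x87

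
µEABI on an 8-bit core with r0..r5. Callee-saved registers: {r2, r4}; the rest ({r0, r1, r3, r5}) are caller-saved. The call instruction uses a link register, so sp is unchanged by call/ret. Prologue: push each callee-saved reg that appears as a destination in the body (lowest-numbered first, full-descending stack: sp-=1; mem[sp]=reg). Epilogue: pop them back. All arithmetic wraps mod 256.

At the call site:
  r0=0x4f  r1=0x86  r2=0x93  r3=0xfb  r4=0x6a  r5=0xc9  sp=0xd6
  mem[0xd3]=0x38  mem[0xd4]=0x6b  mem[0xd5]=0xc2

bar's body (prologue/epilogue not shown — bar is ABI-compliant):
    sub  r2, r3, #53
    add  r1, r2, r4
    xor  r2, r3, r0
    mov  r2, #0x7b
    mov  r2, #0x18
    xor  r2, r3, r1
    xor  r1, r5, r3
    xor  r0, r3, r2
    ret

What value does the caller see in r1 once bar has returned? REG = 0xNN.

REG = 0x32

prologue: push r2 → mem[0xd5]=0x93, sp=0xd5
body[0] sub  r2, r3, #53 → r2=0xc6
body[1] add  r1, r2, r4 → r1=0x30
body[2] xor  r2, r3, r0 → r2=0xb4
body[3] mov  r2, #0x7b → r2=0x7b
body[4] mov  r2, #0x18 → r2=0x18
body[5] xor  r2, r3, r1 → r2=0xcb
body[6] xor  r1, r5, r3 → r1=0x32
body[7] xor  r0, r3, r2 → r0=0x30
epilogue: pop r2=0x93, sp=0xd6
r1 is caller-saved → body value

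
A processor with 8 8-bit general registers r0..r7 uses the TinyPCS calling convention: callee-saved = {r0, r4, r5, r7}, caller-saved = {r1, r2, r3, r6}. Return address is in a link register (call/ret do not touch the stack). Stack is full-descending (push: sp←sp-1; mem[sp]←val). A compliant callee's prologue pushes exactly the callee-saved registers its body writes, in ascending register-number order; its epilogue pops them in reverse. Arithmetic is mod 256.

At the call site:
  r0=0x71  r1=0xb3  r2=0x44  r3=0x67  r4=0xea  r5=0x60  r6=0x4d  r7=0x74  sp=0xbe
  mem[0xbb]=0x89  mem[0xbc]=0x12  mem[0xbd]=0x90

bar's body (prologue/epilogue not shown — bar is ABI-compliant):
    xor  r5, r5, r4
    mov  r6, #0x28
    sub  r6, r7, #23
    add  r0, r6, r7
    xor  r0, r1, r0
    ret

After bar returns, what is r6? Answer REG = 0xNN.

prologue: push r0 → mem[0xbd]=0x71, sp=0xbd
prologue: push r5 → mem[0xbc]=0x60, sp=0xbc
body[0] xor  r5, r5, r4 → r5=0x8a
body[1] mov  r6, #0x28 → r6=0x28
body[2] sub  r6, r7, #23 → r6=0x5d
body[3] add  r0, r6, r7 → r0=0xd1
body[4] xor  r0, r1, r0 → r0=0x62
epilogue: pop r5=0x60, sp=0xbd
epilogue: pop r0=0x71, sp=0xbe
r6 is caller-saved → body value

REG = 0x5d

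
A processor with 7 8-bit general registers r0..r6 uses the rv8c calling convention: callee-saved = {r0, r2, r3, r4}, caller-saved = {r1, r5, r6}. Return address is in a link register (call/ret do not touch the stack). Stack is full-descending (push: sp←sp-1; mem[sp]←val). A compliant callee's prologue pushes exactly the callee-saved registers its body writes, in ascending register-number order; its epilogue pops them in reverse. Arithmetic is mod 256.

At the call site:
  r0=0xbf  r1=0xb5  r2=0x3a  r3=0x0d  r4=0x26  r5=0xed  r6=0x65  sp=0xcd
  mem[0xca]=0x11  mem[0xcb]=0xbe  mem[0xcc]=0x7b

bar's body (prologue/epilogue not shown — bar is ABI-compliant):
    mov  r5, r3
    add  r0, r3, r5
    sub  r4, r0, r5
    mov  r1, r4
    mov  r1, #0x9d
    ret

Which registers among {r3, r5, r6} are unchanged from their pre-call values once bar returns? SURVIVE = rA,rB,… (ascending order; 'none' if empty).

SURVIVE = r3,r6

prologue: push r0 → mem[0xcc]=0xbf, sp=0xcc
prologue: push r4 → mem[0xcb]=0x26, sp=0xcb
body[0] mov  r5, r3 → r5=0x0d
body[1] add  r0, r3, r5 → r0=0x1a
body[2] sub  r4, r0, r5 → r4=0x0d
body[3] mov  r1, r4 → r1=0x0d
body[4] mov  r1, #0x9d → r1=0x9d
epilogue: pop r4=0x26, sp=0xcc
epilogue: pop r0=0xbf, sp=0xcd
r3: callee-saved, written=False
r5: caller-saved, written=True
r6: caller-saved, written=False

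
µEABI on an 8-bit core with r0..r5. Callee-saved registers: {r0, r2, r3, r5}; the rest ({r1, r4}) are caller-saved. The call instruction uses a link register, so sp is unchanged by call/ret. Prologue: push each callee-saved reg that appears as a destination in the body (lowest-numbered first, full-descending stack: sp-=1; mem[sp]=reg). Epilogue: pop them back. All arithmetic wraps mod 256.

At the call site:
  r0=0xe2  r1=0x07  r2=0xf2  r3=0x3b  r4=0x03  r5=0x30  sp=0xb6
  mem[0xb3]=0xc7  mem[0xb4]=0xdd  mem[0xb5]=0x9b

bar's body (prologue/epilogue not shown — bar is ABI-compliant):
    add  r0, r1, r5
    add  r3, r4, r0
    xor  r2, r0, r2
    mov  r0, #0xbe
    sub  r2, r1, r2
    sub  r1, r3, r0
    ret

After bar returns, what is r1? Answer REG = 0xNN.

REG = 0x7c

prologue: push r0 → mem[0xb5]=0xe2, sp=0xb5
prologue: push r2 → mem[0xb4]=0xf2, sp=0xb4
prologue: push r3 → mem[0xb3]=0x3b, sp=0xb3
body[0] add  r0, r1, r5 → r0=0x37
body[1] add  r3, r4, r0 → r3=0x3a
body[2] xor  r2, r0, r2 → r2=0xc5
body[3] mov  r0, #0xbe → r0=0xbe
body[4] sub  r2, r1, r2 → r2=0x42
body[5] sub  r1, r3, r0 → r1=0x7c
epilogue: pop r3=0x3b, sp=0xb4
epilogue: pop r2=0xf2, sp=0xb5
epilogue: pop r0=0xe2, sp=0xb6
r1 is caller-saved → body value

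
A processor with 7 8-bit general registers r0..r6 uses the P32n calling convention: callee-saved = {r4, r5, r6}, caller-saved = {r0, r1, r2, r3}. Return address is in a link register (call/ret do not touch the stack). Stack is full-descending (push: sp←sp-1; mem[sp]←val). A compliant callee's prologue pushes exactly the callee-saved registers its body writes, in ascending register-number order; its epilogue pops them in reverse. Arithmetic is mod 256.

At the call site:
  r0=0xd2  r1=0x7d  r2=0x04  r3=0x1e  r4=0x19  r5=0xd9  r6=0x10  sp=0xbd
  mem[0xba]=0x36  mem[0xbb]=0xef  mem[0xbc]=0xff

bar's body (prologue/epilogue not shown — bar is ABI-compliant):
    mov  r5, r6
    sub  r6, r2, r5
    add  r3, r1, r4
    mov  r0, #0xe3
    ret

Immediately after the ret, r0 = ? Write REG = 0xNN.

REG = 0xe3

prologue: push r5 -> mem[0xbc]=0xd9, sp=0xbc
prologue: push r6 -> mem[0xbb]=0x10, sp=0xbb
body[0] mov  r5, r6 -> r5=0x10
body[1] sub  r6, r2, r5 -> r6=0xf4
body[2] add  r3, r1, r4 -> r3=0x96
body[3] mov  r0, #0xe3 -> r0=0xe3
epilogue: pop r6=0x10, sp=0xbc
epilogue: pop r5=0xd9, sp=0xbd
r0 is caller-saved -> body value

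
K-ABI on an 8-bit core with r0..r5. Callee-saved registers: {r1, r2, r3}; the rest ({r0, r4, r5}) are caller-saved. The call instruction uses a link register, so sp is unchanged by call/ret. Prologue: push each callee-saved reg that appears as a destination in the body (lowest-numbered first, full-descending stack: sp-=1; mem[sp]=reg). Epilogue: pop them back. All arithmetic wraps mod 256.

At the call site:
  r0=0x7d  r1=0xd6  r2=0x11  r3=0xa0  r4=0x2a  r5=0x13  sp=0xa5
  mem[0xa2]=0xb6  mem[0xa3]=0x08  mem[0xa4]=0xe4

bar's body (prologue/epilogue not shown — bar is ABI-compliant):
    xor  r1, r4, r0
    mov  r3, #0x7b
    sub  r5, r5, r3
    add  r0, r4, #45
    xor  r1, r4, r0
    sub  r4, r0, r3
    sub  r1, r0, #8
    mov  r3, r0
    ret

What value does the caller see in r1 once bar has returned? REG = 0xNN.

prologue: push r1 -> mem[0xa4]=0xd6, sp=0xa4
prologue: push r3 -> mem[0xa3]=0xa0, sp=0xa3
body[0] xor  r1, r4, r0 -> r1=0x57
body[1] mov  r3, #0x7b -> r3=0x7b
body[2] sub  r5, r5, r3 -> r5=0x98
body[3] add  r0, r4, #45 -> r0=0x57
body[4] xor  r1, r4, r0 -> r1=0x7d
body[5] sub  r4, r0, r3 -> r4=0xdc
body[6] sub  r1, r0, #8 -> r1=0x4f
body[7] mov  r3, r0 -> r3=0x57
epilogue: pop r3=0xa0, sp=0xa4
epilogue: pop r1=0xd6, sp=0xa5
r1 is callee-saved -> restored

REG = 0xd6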